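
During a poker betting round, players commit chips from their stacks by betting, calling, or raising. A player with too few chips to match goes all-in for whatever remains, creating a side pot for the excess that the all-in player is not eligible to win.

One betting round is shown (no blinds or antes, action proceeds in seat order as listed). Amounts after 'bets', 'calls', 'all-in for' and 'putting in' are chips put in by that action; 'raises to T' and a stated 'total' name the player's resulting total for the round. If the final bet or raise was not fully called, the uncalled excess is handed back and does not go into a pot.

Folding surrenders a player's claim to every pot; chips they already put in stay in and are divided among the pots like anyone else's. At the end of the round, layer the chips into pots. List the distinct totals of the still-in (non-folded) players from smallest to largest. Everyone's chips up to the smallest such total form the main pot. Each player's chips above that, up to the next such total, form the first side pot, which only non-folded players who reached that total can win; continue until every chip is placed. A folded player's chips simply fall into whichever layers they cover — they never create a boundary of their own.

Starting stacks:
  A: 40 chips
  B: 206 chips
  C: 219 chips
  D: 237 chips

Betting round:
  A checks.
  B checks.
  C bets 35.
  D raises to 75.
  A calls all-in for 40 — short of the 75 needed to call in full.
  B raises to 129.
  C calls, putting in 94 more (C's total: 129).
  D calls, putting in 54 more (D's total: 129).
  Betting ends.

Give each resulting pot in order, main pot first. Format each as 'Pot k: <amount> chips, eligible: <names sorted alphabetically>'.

Contributions: A=40, B=129, C=129, D=129
Pot levels (distinct totals of non-folded players): 40, 129
Layer 1-40: 40 each from A, B, C, D = 40*4 = 160 chips; eligible A, B, C, D
Layer 41-129: 89 each from B, C, D = 89*3 = 267 chips; eligible B, C, D

Pot 1: 160 chips, eligible: A, B, C, D
Pot 2: 267 chips, eligible: B, C, D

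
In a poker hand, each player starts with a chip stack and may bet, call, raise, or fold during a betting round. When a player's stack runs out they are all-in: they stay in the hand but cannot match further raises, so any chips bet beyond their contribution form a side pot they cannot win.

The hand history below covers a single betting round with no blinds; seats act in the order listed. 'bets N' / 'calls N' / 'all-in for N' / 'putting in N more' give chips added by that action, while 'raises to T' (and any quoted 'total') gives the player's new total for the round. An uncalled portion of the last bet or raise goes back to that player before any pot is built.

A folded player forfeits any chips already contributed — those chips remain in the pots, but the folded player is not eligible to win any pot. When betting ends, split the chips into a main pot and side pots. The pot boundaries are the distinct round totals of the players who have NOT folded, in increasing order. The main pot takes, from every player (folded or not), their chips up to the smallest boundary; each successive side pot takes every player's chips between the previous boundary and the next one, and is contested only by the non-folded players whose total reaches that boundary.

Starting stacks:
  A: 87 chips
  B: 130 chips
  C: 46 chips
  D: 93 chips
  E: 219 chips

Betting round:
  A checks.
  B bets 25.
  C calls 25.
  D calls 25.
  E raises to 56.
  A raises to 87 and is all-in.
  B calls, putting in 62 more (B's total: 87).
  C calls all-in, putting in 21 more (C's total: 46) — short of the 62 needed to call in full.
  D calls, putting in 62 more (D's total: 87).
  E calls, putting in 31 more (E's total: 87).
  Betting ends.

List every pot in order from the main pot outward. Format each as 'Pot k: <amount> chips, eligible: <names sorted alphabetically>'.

Contributions: A=87, B=87, C=46, D=87, E=87
Pot levels (distinct totals of non-folded players): 46, 87
Layer 1-46: 46 each from A, B, C, D, E = 46*5 = 230 chips; eligible A, B, C, D, E
Layer 47-87: 41 each from A, B, D, E = 41*4 = 164 chips; eligible A, B, D, E

Pot 1: 230 chips, eligible: A, B, C, D, E
Pot 2: 164 chips, eligible: A, B, D, E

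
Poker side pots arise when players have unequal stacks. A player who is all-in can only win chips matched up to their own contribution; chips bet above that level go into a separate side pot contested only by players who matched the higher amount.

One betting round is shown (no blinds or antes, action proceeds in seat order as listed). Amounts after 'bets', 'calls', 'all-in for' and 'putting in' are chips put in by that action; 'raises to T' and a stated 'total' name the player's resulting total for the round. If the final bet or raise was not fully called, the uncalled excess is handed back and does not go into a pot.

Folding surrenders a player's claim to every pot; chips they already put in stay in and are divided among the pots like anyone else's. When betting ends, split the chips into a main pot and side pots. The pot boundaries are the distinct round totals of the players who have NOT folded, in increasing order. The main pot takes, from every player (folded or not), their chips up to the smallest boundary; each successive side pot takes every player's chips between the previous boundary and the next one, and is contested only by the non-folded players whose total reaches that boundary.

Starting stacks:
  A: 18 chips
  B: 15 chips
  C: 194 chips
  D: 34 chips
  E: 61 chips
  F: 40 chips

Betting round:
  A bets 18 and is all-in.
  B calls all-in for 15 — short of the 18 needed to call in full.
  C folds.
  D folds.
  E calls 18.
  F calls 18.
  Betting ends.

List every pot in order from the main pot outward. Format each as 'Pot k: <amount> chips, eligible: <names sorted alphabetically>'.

Contributions: A=18, B=15, E=18, F=18
Folded: C, D
Pot levels (distinct totals of non-folded players): 15, 18
Layer 1-15: 15 each from A, B, E, F = 15*4 = 60 chips; eligible A, B, E, F
Layer 16-18: 3 each from A, E, F = 3*3 = 9 chips; eligible A, E, F

Pot 1: 60 chips, eligible: A, B, E, F
Pot 2: 9 chips, eligible: A, E, F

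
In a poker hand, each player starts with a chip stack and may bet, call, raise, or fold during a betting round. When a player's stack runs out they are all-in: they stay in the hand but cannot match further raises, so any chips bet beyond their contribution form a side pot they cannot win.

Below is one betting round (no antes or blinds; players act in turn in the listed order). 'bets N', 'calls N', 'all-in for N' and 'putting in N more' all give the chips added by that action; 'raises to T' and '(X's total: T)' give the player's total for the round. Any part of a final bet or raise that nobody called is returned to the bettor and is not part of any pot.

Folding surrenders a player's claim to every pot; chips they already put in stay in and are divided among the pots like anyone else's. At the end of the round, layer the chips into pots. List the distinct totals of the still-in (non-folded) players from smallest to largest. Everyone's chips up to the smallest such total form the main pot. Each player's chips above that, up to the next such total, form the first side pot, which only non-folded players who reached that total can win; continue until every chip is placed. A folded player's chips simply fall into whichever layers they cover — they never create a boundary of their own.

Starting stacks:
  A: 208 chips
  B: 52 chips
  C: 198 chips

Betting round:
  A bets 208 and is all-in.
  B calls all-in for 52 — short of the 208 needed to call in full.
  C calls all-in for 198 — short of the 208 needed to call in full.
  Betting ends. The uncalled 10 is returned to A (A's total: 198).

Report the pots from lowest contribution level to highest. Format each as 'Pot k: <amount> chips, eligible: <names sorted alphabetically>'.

Contributions (after 10 returned to A): A=198, B=52, C=198
Pot levels (distinct totals of non-folded players): 52, 198
Layer 1-52: 52 each from A, B, C = 52*3 = 156 chips; eligible A, B, C
Layer 53-198: 146 each from A, C = 146*2 = 292 chips; eligible A, C

Pot 1: 156 chips, eligible: A, B, C
Pot 2: 292 chips, eligible: A, C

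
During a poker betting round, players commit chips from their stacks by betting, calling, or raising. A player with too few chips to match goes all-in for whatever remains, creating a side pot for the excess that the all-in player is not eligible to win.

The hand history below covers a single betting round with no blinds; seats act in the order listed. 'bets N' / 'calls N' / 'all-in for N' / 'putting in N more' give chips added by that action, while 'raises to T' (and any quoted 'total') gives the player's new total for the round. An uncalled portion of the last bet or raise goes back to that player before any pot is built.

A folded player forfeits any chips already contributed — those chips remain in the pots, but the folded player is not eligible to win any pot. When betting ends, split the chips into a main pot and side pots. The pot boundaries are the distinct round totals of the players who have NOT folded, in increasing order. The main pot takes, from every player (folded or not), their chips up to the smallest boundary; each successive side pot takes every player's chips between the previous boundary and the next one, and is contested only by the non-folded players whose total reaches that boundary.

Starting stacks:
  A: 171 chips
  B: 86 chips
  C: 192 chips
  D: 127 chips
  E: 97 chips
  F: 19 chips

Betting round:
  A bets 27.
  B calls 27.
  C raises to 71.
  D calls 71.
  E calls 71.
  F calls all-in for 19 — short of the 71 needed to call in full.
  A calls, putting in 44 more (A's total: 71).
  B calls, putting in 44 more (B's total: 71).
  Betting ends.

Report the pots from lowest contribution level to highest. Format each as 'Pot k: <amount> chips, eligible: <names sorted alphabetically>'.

Pot 1: 114 chips, eligible: A, B, C, D, E, F
Pot 2: 260 chips, eligible: A, B, C, D, E

Derivation:
Contributions: A=71, B=71, C=71, D=71, E=71, F=19
Pot levels (distinct totals of non-folded players): 19, 71
Layer 1-19: 19 each from A, B, C, D, E, F = 19*6 = 114 chips; eligible A, B, C, D, E, F
Layer 20-71: 52 each from A, B, C, D, E = 52*5 = 260 chips; eligible A, B, C, D, E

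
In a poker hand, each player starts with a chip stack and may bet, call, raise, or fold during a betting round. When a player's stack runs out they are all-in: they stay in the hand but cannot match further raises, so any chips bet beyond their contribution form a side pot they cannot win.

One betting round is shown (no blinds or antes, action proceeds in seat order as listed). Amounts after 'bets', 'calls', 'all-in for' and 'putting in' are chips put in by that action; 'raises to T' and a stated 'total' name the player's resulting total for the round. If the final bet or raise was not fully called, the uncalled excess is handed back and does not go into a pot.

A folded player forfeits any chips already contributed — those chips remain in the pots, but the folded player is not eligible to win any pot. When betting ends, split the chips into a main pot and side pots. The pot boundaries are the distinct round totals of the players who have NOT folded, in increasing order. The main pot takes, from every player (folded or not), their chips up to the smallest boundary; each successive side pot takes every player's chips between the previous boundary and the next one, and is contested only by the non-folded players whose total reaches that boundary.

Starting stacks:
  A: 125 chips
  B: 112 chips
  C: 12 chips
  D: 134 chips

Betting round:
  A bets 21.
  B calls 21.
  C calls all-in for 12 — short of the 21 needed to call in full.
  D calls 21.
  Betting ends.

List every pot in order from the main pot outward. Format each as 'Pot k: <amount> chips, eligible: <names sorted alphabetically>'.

Pot 1: 48 chips, eligible: A, B, C, D
Pot 2: 27 chips, eligible: A, B, D

Derivation:
Contributions: A=21, B=21, C=12, D=21
Pot levels (distinct totals of non-folded players): 12, 21
Layer 1-12: 12 each from A, B, C, D = 12*4 = 48 chips; eligible A, B, C, D
Layer 13-21: 9 each from A, B, D = 9*3 = 27 chips; eligible A, B, D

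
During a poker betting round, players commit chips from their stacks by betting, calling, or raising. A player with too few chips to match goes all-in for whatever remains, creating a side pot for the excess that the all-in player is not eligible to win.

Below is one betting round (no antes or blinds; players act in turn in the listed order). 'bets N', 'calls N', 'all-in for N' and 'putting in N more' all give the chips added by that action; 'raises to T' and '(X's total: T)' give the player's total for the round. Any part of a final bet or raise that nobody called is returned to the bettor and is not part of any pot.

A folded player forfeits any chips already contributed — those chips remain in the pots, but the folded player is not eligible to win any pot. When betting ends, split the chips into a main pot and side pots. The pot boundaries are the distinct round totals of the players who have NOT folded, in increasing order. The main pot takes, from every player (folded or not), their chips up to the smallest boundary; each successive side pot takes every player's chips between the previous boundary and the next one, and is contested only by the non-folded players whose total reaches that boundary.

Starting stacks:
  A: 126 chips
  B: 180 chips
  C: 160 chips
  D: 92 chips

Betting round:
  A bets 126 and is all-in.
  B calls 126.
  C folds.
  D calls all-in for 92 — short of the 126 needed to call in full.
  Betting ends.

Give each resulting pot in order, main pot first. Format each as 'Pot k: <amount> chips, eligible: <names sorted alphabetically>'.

Contributions: A=126, B=126, D=92
Folded: C
Pot levels (distinct totals of non-folded players): 92, 126
Layer 1-92: 92 each from A, B, D = 92*3 = 276 chips; eligible A, B, D
Layer 93-126: 34 each from A, B = 34*2 = 68 chips; eligible A, B

Pot 1: 276 chips, eligible: A, B, D
Pot 2: 68 chips, eligible: A, B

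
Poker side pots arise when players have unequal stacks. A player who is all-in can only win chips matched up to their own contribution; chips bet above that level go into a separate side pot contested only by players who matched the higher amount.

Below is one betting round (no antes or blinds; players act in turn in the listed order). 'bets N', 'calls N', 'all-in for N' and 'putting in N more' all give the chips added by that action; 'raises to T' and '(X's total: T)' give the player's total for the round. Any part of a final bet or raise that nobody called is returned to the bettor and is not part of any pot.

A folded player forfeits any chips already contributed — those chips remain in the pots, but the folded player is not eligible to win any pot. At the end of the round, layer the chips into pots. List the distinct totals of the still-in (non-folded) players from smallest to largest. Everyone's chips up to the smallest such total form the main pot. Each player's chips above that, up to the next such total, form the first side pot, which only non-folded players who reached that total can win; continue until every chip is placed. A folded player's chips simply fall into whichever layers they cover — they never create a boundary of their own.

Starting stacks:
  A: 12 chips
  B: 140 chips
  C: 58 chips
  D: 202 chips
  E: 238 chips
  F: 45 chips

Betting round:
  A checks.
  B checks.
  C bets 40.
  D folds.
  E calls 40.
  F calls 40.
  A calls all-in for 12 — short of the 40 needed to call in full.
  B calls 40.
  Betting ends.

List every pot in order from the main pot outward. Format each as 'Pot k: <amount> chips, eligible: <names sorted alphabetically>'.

Contributions: A=12, B=40, C=40, E=40, F=40
Folded: D
Pot levels (distinct totals of non-folded players): 12, 40
Layer 1-12: 12 each from A, B, C, E, F = 12*5 = 60 chips; eligible A, B, C, E, F
Layer 13-40: 28 each from B, C, E, F = 28*4 = 112 chips; eligible B, C, E, F

Pot 1: 60 chips, eligible: A, B, C, E, F
Pot 2: 112 chips, eligible: B, C, E, F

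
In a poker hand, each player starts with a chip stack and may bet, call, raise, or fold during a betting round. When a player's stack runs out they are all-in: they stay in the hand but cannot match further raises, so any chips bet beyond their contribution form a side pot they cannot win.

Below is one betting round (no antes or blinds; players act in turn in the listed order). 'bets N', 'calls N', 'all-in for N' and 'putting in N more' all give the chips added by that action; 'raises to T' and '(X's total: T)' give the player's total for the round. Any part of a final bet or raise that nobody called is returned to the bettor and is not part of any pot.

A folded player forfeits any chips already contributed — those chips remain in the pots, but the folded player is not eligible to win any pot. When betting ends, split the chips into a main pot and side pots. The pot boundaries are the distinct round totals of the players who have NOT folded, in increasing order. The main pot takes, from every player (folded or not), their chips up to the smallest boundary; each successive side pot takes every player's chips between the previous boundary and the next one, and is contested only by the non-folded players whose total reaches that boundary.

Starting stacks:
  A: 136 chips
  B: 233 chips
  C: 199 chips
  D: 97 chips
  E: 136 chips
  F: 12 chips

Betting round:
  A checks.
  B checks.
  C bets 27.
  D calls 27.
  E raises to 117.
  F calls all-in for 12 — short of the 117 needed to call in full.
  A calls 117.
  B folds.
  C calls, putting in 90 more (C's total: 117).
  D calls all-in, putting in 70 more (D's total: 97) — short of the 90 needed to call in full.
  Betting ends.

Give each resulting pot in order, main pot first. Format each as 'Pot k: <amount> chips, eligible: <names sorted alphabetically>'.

Pot 1: 60 chips, eligible: A, C, D, E, F
Pot 2: 340 chips, eligible: A, C, D, E
Pot 3: 60 chips, eligible: A, C, E

Derivation:
Contributions: A=117, C=117, D=97, E=117, F=12
Folded: B
Pot levels (distinct totals of non-folded players): 12, 97, 117
Layer 1-12: 12 each from A, C, D, E, F = 12*5 = 60 chips; eligible A, C, D, E, F
Layer 13-97: 85 each from A, C, D, E = 85*4 = 340 chips; eligible A, C, D, E
Layer 98-117: 20 each from A, C, E = 20*3 = 60 chips; eligible A, C, E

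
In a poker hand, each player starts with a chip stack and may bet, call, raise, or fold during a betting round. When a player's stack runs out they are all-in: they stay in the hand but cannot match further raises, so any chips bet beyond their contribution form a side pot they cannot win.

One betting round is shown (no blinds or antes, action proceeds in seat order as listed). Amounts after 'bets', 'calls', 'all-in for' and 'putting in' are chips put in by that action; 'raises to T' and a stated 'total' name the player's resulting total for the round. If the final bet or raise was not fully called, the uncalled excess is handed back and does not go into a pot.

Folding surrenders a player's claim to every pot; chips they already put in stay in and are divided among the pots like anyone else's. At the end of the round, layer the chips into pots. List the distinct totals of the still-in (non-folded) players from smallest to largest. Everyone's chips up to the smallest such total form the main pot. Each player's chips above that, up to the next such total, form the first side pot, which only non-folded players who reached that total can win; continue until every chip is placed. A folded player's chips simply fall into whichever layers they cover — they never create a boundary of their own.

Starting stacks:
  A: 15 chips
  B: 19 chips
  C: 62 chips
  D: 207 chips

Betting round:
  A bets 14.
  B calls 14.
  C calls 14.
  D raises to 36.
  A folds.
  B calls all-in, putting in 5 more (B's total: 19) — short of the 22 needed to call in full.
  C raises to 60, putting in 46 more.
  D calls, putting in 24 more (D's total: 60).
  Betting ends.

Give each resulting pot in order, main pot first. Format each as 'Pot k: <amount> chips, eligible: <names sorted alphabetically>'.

Contributions: A=14, B=19, C=60, D=60
Folded: A
Pot levels (distinct totals of non-folded players): 19, 60
Layer 1-19: A 14 + B 19 + C 19 + D 19 = 71 chips; eligible B, C, D
Layer 20-60: 41 each from C, D = 41*2 = 82 chips; eligible C, D

Pot 1: 71 chips, eligible: B, C, D
Pot 2: 82 chips, eligible: C, D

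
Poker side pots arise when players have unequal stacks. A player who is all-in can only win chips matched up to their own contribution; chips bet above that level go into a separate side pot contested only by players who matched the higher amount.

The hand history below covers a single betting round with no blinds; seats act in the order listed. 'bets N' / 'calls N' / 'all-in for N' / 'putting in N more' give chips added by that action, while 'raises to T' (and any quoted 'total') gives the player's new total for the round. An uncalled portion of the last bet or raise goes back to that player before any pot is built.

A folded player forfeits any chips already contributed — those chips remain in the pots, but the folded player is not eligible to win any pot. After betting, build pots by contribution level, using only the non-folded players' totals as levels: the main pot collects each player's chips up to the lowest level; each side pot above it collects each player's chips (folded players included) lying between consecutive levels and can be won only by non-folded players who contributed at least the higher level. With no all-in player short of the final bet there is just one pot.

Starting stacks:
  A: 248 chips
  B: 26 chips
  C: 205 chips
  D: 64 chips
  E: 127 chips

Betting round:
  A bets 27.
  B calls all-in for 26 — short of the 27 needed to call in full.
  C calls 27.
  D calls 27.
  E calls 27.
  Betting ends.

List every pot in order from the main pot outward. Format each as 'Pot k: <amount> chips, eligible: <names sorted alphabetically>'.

Contributions: A=27, B=26, C=27, D=27, E=27
Pot levels (distinct totals of non-folded players): 26, 27
Layer 1-26: 26 each from A, B, C, D, E = 26*5 = 130 chips; eligible A, B, C, D, E
Layer 27-27: 1 each from A, C, D, E = 1*4 = 4 chips; eligible A, C, D, E

Pot 1: 130 chips, eligible: A, B, C, D, E
Pot 2: 4 chips, eligible: A, C, D, E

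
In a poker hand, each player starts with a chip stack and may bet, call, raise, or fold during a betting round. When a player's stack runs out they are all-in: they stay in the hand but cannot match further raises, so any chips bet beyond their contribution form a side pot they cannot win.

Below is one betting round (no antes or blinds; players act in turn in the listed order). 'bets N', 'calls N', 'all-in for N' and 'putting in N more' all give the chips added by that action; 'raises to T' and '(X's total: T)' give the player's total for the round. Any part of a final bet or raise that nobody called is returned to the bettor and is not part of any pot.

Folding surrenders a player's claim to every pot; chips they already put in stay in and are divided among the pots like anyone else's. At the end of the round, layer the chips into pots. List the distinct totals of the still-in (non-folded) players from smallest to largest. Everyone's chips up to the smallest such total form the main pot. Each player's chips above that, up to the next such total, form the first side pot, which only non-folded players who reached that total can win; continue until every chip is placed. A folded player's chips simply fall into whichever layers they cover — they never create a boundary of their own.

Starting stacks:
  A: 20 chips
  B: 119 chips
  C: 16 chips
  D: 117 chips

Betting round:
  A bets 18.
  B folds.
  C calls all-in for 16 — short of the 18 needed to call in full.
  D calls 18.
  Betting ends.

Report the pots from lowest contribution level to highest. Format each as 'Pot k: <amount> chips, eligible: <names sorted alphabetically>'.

Pot 1: 48 chips, eligible: A, C, D
Pot 2: 4 chips, eligible: A, D

Derivation:
Contributions: A=18, C=16, D=18
Folded: B
Pot levels (distinct totals of non-folded players): 16, 18
Layer 1-16: 16 each from A, C, D = 16*3 = 48 chips; eligible A, C, D
Layer 17-18: 2 each from A, D = 2*2 = 4 chips; eligible A, D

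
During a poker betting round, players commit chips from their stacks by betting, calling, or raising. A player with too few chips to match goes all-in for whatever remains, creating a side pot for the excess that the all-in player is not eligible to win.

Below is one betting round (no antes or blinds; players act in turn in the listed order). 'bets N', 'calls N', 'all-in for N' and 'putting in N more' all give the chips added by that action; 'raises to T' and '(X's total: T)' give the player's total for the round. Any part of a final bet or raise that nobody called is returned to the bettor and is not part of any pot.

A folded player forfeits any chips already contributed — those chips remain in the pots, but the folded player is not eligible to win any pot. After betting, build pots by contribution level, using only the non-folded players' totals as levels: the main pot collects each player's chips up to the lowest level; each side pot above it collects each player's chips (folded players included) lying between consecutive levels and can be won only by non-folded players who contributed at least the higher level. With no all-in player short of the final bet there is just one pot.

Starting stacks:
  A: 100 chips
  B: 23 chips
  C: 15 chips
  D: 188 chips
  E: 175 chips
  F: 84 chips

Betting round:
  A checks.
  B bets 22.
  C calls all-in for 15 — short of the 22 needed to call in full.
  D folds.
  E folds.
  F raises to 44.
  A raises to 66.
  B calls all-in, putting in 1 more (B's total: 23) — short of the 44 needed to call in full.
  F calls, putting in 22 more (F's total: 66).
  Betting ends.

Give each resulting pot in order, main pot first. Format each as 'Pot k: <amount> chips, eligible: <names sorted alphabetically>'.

Contributions: A=66, B=23, C=15, F=66
Folded: D, E
Pot levels (distinct totals of non-folded players): 15, 23, 66
Layer 1-15: 15 each from A, B, C, F = 15*4 = 60 chips; eligible A, B, C, F
Layer 16-23: 8 each from A, B, F = 8*3 = 24 chips; eligible A, B, F
Layer 24-66: 43 each from A, F = 43*2 = 86 chips; eligible A, F

Pot 1: 60 chips, eligible: A, B, C, F
Pot 2: 24 chips, eligible: A, B, F
Pot 3: 86 chips, eligible: A, F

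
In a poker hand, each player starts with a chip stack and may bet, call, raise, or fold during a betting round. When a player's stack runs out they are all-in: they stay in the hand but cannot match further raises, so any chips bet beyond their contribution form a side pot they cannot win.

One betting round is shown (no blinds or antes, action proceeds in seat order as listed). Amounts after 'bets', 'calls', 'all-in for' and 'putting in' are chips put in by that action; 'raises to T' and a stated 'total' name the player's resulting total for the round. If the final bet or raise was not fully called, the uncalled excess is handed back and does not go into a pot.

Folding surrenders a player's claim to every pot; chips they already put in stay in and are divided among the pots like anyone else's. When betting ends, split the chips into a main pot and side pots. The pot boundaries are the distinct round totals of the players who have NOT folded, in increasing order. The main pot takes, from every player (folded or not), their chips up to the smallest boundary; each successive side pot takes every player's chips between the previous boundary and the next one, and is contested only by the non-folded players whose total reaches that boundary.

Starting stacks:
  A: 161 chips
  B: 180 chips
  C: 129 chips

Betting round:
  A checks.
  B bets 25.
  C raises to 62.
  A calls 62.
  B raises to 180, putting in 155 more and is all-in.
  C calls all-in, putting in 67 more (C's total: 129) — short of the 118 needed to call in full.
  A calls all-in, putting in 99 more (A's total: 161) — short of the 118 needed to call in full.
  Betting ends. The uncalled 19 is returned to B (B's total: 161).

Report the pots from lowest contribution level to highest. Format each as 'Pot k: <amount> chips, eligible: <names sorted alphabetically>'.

Contributions (after 19 returned to B): A=161, B=161, C=129
Pot levels (distinct totals of non-folded players): 129, 161
Layer 1-129: 129 each from A, B, C = 129*3 = 387 chips; eligible A, B, C
Layer 130-161: 32 each from A, B = 32*2 = 64 chips; eligible A, B

Pot 1: 387 chips, eligible: A, B, C
Pot 2: 64 chips, eligible: A, B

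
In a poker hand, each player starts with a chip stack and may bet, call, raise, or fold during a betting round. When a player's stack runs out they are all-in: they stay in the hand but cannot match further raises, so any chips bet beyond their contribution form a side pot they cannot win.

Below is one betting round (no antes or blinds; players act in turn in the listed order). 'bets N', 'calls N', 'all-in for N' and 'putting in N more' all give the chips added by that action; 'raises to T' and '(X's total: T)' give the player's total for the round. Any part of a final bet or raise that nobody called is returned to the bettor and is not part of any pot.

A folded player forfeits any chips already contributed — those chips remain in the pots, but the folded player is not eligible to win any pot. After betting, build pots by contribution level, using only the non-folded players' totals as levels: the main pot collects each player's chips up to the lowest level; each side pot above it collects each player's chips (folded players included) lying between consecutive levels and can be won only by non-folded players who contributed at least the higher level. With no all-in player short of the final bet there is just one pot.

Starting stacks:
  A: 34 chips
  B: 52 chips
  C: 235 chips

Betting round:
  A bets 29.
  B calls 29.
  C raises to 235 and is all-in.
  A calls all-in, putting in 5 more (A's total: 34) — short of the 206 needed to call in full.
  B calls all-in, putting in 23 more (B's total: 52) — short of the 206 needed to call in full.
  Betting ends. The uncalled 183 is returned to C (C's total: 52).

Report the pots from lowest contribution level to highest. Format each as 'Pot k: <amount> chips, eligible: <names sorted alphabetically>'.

Pot 1: 102 chips, eligible: A, B, C
Pot 2: 36 chips, eligible: B, C

Derivation:
Contributions (after 183 returned to C): A=34, B=52, C=52
Pot levels (distinct totals of non-folded players): 34, 52
Layer 1-34: 34 each from A, B, C = 34*3 = 102 chips; eligible A, B, C
Layer 35-52: 18 each from B, C = 18*2 = 36 chips; eligible B, C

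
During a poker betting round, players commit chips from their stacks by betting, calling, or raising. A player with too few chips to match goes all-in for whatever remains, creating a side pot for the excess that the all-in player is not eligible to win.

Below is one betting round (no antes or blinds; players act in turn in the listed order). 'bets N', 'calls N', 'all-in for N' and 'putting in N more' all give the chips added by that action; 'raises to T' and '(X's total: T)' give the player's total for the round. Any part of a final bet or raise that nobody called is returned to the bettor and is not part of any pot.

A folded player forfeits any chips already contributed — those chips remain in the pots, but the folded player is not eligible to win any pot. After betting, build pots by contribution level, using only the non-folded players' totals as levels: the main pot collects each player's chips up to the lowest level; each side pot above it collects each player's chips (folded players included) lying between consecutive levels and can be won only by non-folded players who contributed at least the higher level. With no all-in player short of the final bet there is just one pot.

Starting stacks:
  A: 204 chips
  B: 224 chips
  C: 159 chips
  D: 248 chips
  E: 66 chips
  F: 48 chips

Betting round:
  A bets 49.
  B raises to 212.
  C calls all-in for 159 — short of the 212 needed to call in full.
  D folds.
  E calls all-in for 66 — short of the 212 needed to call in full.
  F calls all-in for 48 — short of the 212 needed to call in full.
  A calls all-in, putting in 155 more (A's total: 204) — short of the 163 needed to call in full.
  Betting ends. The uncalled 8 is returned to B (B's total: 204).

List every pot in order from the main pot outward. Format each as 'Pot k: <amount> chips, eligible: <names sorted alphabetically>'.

Pot 1: 240 chips, eligible: A, B, C, E, F
Pot 2: 72 chips, eligible: A, B, C, E
Pot 3: 279 chips, eligible: A, B, C
Pot 4: 90 chips, eligible: A, B

Derivation:
Contributions (after 8 returned to B): A=204, B=204, C=159, E=66, F=48
Folded: D
Pot levels (distinct totals of non-folded players): 48, 66, 159, 204
Layer 1-48: 48 each from A, B, C, E, F = 48*5 = 240 chips; eligible A, B, C, E, F
Layer 49-66: 18 each from A, B, C, E = 18*4 = 72 chips; eligible A, B, C, E
Layer 67-159: 93 each from A, B, C = 93*3 = 279 chips; eligible A, B, C
Layer 160-204: 45 each from A, B = 45*2 = 90 chips; eligible A, B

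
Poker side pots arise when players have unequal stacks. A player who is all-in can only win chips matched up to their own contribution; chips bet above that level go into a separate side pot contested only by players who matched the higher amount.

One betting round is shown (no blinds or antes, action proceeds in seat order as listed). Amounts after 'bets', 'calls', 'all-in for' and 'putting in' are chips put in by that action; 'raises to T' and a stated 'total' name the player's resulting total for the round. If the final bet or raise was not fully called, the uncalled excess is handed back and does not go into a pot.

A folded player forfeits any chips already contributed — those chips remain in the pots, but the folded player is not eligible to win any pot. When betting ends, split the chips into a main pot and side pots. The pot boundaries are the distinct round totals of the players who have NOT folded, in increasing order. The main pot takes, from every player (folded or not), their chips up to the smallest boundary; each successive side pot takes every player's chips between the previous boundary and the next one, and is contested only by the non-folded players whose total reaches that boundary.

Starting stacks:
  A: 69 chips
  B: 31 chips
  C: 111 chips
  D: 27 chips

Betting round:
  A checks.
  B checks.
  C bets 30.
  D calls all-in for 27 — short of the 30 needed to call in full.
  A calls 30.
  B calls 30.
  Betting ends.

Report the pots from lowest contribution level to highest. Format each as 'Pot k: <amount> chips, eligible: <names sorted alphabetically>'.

Contributions: A=30, B=30, C=30, D=27
Pot levels (distinct totals of non-folded players): 27, 30
Layer 1-27: 27 each from A, B, C, D = 27*4 = 108 chips; eligible A, B, C, D
Layer 28-30: 3 each from A, B, C = 3*3 = 9 chips; eligible A, B, C

Pot 1: 108 chips, eligible: A, B, C, D
Pot 2: 9 chips, eligible: A, B, C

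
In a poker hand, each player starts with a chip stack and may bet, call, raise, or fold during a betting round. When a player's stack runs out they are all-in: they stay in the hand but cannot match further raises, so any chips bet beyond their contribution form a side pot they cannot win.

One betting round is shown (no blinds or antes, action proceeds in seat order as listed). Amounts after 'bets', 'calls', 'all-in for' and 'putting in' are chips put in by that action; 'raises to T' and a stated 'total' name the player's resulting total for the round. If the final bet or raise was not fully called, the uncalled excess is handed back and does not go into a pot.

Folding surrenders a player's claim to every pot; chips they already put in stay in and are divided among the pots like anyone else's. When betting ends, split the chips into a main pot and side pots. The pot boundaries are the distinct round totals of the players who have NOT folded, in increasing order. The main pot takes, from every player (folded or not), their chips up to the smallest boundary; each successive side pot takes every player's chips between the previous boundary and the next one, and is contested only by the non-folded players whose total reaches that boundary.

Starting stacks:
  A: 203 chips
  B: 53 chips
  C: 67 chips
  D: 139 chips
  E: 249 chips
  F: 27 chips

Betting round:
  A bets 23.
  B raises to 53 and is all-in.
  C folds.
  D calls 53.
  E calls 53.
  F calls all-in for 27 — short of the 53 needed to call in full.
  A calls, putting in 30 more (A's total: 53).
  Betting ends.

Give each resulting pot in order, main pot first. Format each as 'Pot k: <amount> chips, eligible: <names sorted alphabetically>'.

Contributions: A=53, B=53, D=53, E=53, F=27
Folded: C
Pot levels (distinct totals of non-folded players): 27, 53
Layer 1-27: 27 each from A, B, D, E, F = 27*5 = 135 chips; eligible A, B, D, E, F
Layer 28-53: 26 each from A, B, D, E = 26*4 = 104 chips; eligible A, B, D, E

Pot 1: 135 chips, eligible: A, B, D, E, F
Pot 2: 104 chips, eligible: A, B, D, E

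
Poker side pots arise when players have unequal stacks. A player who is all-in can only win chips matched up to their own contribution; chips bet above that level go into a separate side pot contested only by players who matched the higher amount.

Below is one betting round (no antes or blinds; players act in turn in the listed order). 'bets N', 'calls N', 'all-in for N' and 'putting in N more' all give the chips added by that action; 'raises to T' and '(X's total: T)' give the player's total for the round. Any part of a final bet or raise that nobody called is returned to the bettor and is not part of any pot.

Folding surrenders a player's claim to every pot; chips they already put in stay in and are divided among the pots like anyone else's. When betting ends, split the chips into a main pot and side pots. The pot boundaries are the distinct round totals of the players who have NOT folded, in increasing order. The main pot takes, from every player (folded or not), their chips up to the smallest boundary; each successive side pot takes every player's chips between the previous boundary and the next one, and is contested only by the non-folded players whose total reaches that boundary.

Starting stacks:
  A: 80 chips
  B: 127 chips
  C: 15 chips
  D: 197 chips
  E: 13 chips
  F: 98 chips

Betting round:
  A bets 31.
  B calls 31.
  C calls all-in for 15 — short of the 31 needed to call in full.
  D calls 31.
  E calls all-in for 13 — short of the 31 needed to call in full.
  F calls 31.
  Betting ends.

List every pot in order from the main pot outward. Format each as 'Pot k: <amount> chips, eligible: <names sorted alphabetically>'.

Pot 1: 78 chips, eligible: A, B, C, D, E, F
Pot 2: 10 chips, eligible: A, B, C, D, F
Pot 3: 64 chips, eligible: A, B, D, F

Derivation:
Contributions: A=31, B=31, C=15, D=31, E=13, F=31
Pot levels (distinct totals of non-folded players): 13, 15, 31
Layer 1-13: 13 each from A, B, C, D, E, F = 13*6 = 78 chips; eligible A, B, C, D, E, F
Layer 14-15: 2 each from A, B, C, D, F = 2*5 = 10 chips; eligible A, B, C, D, F
Layer 16-31: 16 each from A, B, D, F = 16*4 = 64 chips; eligible A, B, D, F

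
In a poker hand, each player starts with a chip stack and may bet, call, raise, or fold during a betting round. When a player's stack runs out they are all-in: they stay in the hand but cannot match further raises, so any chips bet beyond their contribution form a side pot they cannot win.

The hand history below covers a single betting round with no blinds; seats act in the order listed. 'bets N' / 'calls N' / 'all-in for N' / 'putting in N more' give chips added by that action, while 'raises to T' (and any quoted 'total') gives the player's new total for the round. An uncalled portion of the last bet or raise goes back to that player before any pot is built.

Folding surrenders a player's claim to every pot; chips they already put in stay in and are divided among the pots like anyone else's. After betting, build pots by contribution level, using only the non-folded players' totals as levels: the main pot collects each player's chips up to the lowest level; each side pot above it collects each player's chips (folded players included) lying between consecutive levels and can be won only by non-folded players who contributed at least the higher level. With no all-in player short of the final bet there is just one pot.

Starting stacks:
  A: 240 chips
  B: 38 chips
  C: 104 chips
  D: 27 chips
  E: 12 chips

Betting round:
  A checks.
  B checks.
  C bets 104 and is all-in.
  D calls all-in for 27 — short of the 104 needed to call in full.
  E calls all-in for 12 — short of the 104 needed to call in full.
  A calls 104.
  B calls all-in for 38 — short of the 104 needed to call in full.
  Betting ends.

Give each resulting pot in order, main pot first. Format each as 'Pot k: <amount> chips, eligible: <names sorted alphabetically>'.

Contributions: A=104, B=38, C=104, D=27, E=12
Pot levels (distinct totals of non-folded players): 12, 27, 38, 104
Layer 1-12: 12 each from A, B, C, D, E = 12*5 = 60 chips; eligible A, B, C, D, E
Layer 13-27: 15 each from A, B, C, D = 15*4 = 60 chips; eligible A, B, C, D
Layer 28-38: 11 each from A, B, C = 11*3 = 33 chips; eligible A, B, C
Layer 39-104: 66 each from A, C = 66*2 = 132 chips; eligible A, C

Pot 1: 60 chips, eligible: A, B, C, D, E
Pot 2: 60 chips, eligible: A, B, C, D
Pot 3: 33 chips, eligible: A, B, C
Pot 4: 132 chips, eligible: A, C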